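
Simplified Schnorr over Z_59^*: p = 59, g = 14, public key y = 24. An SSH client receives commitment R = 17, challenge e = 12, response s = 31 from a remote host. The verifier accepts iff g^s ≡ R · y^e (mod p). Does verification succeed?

g^s mod p:
Squares mod 59: 14^1≡14, 14^2≡19, 14^4≡7, 14^8≡49, 14^16≡41
31 = 16 + 8 + 4 + 2 + 1, so 14^31 ≡ 41·49·7·19·14 ≡ 40 (mod 59)
R · y^e mod p:
Squares mod 59: 24^1≡24, 24^2≡45, 24^4≡19, 24^8≡7
12 = 8 + 4, so 24^12 ≡ 7·19 ≡ 15 (mod 59)
17·15 = 255 ≡ 19 (mod 59)
40 ≠ 19; the check fails.

fails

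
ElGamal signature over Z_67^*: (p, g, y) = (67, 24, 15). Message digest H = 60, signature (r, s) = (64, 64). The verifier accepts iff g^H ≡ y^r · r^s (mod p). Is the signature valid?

Left side g^H mod p:
24^2 = 576 ≡ 40
24^4 ≡ 40^2 = 1600 ≡ 59
24^8 ≡ 59^2 = 3481 ≡ 64
24^16 ≡ 64^2 = 4096 ≡ 9
24^32 ≡ 9^2 = 81 ≡ 14
60 = 32 + 16 + 8 + 4, so 24^60 ≡ 14·9·64·59 ≡ 9 (mod 67)
Right side y^r · r^s mod p:
15^2 = 225 ≡ 24
15^4 ≡ 24^2 = 576 ≡ 40
15^8 ≡ 40^2 = 1600 ≡ 59
15^16 ≡ 59^2 = 3481 ≡ 64
15^32 ≡ 64^2 = 4096 ≡ 9
15^64 ≡ 9^2 = 81 ≡ 14
64^2 = 4096 ≡ 9
64^4 ≡ 9^2 = 81 ≡ 14
64^8 ≡ 14^2 = 196 ≡ 62
64^16 ≡ 62^2 = 3844 ≡ 25
64^32 ≡ 25^2 = 625 ≡ 22
64^64 ≡ 22^2 = 484 ≡ 15
14·15 = 210 ≡ 9 (mod 67)
9 ≡ 9 (mod 67), so the signature is genuine.

valid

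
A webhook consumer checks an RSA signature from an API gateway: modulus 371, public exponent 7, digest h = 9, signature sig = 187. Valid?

no

sig^2 ≡ 187^2 = 34969 ≡ 95
sig^4 ≡ 95^2 = 9025 ≡ 121
7 = 4 + 2 + 1, so sig^7 ≡ 121·95·187 ≡ 362 (mod 371)
The recovered value 362 does not match the digest 9.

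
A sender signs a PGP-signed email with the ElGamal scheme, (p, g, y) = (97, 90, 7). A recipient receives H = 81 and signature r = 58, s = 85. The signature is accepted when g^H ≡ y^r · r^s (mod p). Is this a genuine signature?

Left side g^H mod p:
Squares mod 97: 90^1≡90, 90^2≡49, 90^4≡73, 90^8≡91, 90^16≡36, 90^32≡35, 90^64≡61
81 = 64 + 16 + 1, so 90^81 ≡ 61·36·90 ≡ 51 (mod 97)
Right side y^r · r^s mod p:
Squares mod 97: 7^1≡7, 7^2≡49, 7^4≡73, 7^8≡91, 7^16≡36, 7^32≡35
58 = 32 + 16 + 8 + 2, so 7^58 ≡ 35·36·91·49 ≡ 3 (mod 97)
Squares mod 97: 58^1≡58, 58^2≡66, 58^4≡88, 58^8≡81, 58^16≡62, 58^32≡61, 58^64≡35
85 = 64 + 16 + 4 + 1, so 58^85 ≡ 35·62·88·58 ≡ 26 (mod 97)
3·26 = 78 ≡ 78 (mod 97)
51 ≠ 78, so verification fails.

forged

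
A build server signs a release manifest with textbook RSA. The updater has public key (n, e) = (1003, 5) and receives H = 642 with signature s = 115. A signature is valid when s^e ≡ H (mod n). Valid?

Squares mod 1003: s^1≡115, s^2≡186, s^4≡494
5 = 4 + 1, so s^5 ≡ 494·115 ≡ 642 (mod 1003)
642 = H, so the signature checks out.

yes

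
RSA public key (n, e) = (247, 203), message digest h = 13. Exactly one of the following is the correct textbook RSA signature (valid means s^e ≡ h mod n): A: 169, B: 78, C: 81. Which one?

Candidate A: Squares mod 247: 169^1≡169, 169^2≡156, 169^4≡130, 169^8≡104, 169^16≡195, 169^32≡234, 169^64≡169, 169^128≡156; 203 = 128 + 64 + 8 + 2 + 1, so 169^203 ≡ 156·169·104·156·169 ≡ 234 (mod 247)
Candidate B: Squares mod 247: 78^1≡78, 78^2≡156, 78^4≡130, 78^8≡104, 78^16≡195, 78^32≡234, 78^64≡169, 78^128≡156; 203 = 128 + 64 + 8 + 2 + 1, so 78^203 ≡ 156·169·104·156·78 ≡ 13 (mod 247)
  → matches h = 13
Candidate C: Squares mod 247: 81^1≡81, 81^2≡139, 81^4≡55, 81^8≡61, 81^16≡16, 81^32≡9, 81^64≡81, 81^128≡139; 203 = 128 + 64 + 8 + 2 + 1, so 81^203 ≡ 139·81·61·139·81 ≡ 9 (mod 247)

B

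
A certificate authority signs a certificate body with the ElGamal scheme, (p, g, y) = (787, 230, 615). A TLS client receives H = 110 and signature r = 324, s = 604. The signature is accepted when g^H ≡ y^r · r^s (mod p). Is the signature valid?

valid

Left side g^H mod p:
230^2 = 52900 ≡ 171
230^4 ≡ 171^2 = 29241 ≡ 122
230^8 ≡ 122^2 = 14884 ≡ 718
230^16 ≡ 718^2 = 515524 ≡ 39
230^32 ≡ 39^2 = 1521 ≡ 734
230^64 ≡ 734^2 = 538756 ≡ 448
110 = 64 + 32 + 8 + 4 + 2, so 230^110 ≡ 448·734·718·122·171 ≡ 287 (mod 787)
Right side y^r · r^s mod p:
615^2 = 378225 ≡ 465
615^4 ≡ 465^2 = 216225 ≡ 587
615^8 ≡ 587^2 = 344569 ≡ 650
615^16 ≡ 650^2 = 422500 ≡ 668
615^32 ≡ 668^2 = 446224 ≡ 782
615^64 ≡ 782^2 = 611524 ≡ 25
615^128 ≡ 25^2 = 625
615^256 ≡ 625^2 = 390625 ≡ 273
324 = 256 + 64 + 4, so 615^324 ≡ 273·25·587 ≡ 445 (mod 787)
324^2 = 104976 ≡ 305
324^4 ≡ 305^2 = 93025 ≡ 159
324^8 ≡ 159^2 = 25281 ≡ 97
324^16 ≡ 97^2 = 9409 ≡ 752
324^32 ≡ 752^2 = 565504 ≡ 438
324^64 ≡ 438^2 = 191844 ≡ 603
324^128 ≡ 603^2 = 363609 ≡ 15
324^256 ≡ 15^2 = 225
324^512 ≡ 225^2 = 50625 ≡ 257
604 = 512 + 64 + 16 + 8 + 4, so 324^604 ≡ 257·603·752·97·159 ≡ 273 (mod 787)
445·273 = 121485 ≡ 287 (mod 787)
287 ≡ 287 (mod 787), so the signature is genuine.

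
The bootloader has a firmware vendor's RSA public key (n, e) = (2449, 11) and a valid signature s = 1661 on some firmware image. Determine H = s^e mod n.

s^11 mod 2449 = 152

152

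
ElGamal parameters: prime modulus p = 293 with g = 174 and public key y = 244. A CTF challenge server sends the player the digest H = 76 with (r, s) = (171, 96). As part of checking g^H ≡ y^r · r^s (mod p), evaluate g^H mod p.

186

Squares mod 293: 174^1≡174, 174^2≡97, 174^4≡33, 174^8≡210, 174^16≡150, 174^32≡232, 174^64≡205
76 = 64 + 8 + 4, so 174^76 ≡ 205·210·33 ≡ 186 (mod 293)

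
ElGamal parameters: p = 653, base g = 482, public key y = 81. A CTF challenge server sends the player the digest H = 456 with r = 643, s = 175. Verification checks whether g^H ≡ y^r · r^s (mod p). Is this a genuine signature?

genuine

Left side g^H mod p:
482^2 = 232324 ≡ 509
482^4 ≡ 509^2 = 259081 ≡ 493
482^8 ≡ 493^2 = 243049 ≡ 133
482^16 ≡ 133^2 = 17689 ≡ 58
482^32 ≡ 58^2 = 3364 ≡ 99
482^64 ≡ 99^2 = 9801 ≡ 6
482^128 ≡ 6^2 = 36
482^256 ≡ 36^2 = 1296 ≡ 643
456 = 256 + 128 + 64 + 8, so 482^456 ≡ 643·36·6·133 ≡ 40 (mod 653)
Right side y^r · r^s mod p:
81^2 = 6561 ≡ 31
81^4 ≡ 31^2 = 961 ≡ 308
81^8 ≡ 308^2 = 94864 ≡ 179
81^16 ≡ 179^2 = 32041 ≡ 44
81^32 ≡ 44^2 = 1936 ≡ 630
81^64 ≡ 630^2 = 396900 ≡ 529
81^128 ≡ 529^2 = 279841 ≡ 357
81^256 ≡ 357^2 = 127449 ≡ 114
81^512 ≡ 114^2 = 12996 ≡ 589
643 = 512 + 128 + 2 + 1, so 81^643 ≡ 589·357·31·81 ≡ 599 (mod 653)
643^2 = 413449 ≡ 100
643^4 ≡ 100^2 = 10000 ≡ 205
643^8 ≡ 205^2 = 42025 ≡ 233
643^16 ≡ 233^2 = 54289 ≡ 90
643^32 ≡ 90^2 = 8100 ≡ 264
643^64 ≡ 264^2 = 69696 ≡ 478
643^128 ≡ 478^2 = 228484 ≡ 587
175 = 128 + 32 + 8 + 4 + 2 + 1, so 643^175 ≡ 587·264·233·205·100·643 ≡ 96 (mod 653)
599·96 = 57504 ≡ 40 (mod 653)
40 ≡ 40 (mod 653), so the signature is genuine.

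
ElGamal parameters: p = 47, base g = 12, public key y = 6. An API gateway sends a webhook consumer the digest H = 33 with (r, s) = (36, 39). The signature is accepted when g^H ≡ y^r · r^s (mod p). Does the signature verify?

Left side g^H mod p:
12^2 = 144 ≡ 3
12^4 ≡ 3^2 = 9
12^8 ≡ 9^2 = 81 ≡ 34
12^16 ≡ 34^2 = 1156 ≡ 28
12^32 ≡ 28^2 = 784 ≡ 32
33 = 32 + 1, so 12^33 ≡ 32·12 ≡ 8 (mod 47)
Right side y^r · r^s mod p:
6^2 = 36
6^4 ≡ 36^2 = 1296 ≡ 27
6^8 ≡ 27^2 = 729 ≡ 24
6^16 ≡ 24^2 = 576 ≡ 12
6^32 ≡ 12^2 = 144 ≡ 3
36 = 32 + 4, so 6^36 ≡ 3·27 ≡ 34 (mod 47)
36^2 = 1296 ≡ 27
36^4 ≡ 27^2 = 729 ≡ 24
36^8 ≡ 24^2 = 576 ≡ 12
36^16 ≡ 12^2 = 144 ≡ 3
36^32 ≡ 3^2 = 9
39 = 32 + 4 + 2 + 1, so 36^39 ≡ 9·24·27·36 ≡ 3 (mod 47)
34·3 = 102 ≡ 8 (mod 47)
8 ≡ 8 (mod 47), so the signature is genuine.

verifies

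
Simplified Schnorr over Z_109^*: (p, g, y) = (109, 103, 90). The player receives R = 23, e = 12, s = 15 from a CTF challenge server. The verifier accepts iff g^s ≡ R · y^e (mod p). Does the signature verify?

g^s mod p:
103^2 = 10609 ≡ 36
103^4 ≡ 36^2 = 1296 ≡ 97
103^8 ≡ 97^2 = 9409 ≡ 35
15 = 8 + 4 + 2 + 1, so 103^15 ≡ 35·97·36·103 ≡ 32 (mod 109)
R · y^e mod p:
90^2 = 8100 ≡ 34
90^4 ≡ 34^2 = 1156 ≡ 66
90^8 ≡ 66^2 = 4356 ≡ 105
12 = 8 + 4, so 90^12 ≡ 105·66 ≡ 63 (mod 109)
23·63 = 1449 ≡ 32 (mod 109)
32 ≡ 32 (mod 109); signature holds.

verifies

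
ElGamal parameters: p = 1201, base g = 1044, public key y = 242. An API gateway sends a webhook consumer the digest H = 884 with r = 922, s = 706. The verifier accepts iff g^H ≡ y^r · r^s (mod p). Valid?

Left side g^H mod p:
1044^2 = 1089936 ≡ 629
1044^4 ≡ 629^2 = 395641 ≡ 512
1044^8 ≡ 512^2 = 262144 ≡ 326
1044^16 ≡ 326^2 = 106276 ≡ 588
1044^32 ≡ 588^2 = 345744 ≡ 1057
1044^64 ≡ 1057^2 = 1117249 ≡ 319
1044^128 ≡ 319^2 = 101761 ≡ 877
1044^256 ≡ 877^2 = 769129 ≡ 489
1044^512 ≡ 489^2 = 239121 ≡ 122
884 = 512 + 256 + 64 + 32 + 16 + 4, so 1044^884 ≡ 122·489·319·1057·588·512 ≡ 100 (mod 1201)
Right side y^r · r^s mod p:
242^2 = 58564 ≡ 916
242^4 ≡ 916^2 = 839056 ≡ 758
242^8 ≡ 758^2 = 574564 ≡ 486
242^16 ≡ 486^2 = 236196 ≡ 800
242^32 ≡ 800^2 = 640000 ≡ 1068
242^64 ≡ 1068^2 = 1140624 ≡ 875
242^128 ≡ 875^2 = 765625 ≡ 588
242^256 ≡ 588^2 = 345744 ≡ 1057
242^512 ≡ 1057^2 = 1117249 ≡ 319
922 = 512 + 256 + 128 + 16 + 8 + 2, so 242^922 ≡ 319·1057·588·800·486·916 ≡ 100 (mod 1201)
922^2 = 850084 ≡ 977
922^4 ≡ 977^2 = 954529 ≡ 935
922^8 ≡ 935^2 = 874225 ≡ 1098
922^16 ≡ 1098^2 = 1205604 ≡ 1001
922^32 ≡ 1001^2 = 1002001 ≡ 367
922^64 ≡ 367^2 = 134689 ≡ 177
922^128 ≡ 177^2 = 31329 ≡ 103
922^256 ≡ 103^2 = 10609 ≡ 1001
922^512 ≡ 1001^2 = 1002001 ≡ 367
706 = 512 + 128 + 64 + 2, so 922^706 ≡ 367·103·177·977 ≡ 1058 (mod 1201)
100·1058 = 105800 ≡ 112 (mod 1201)
100 ≠ 112, so verification fails.

no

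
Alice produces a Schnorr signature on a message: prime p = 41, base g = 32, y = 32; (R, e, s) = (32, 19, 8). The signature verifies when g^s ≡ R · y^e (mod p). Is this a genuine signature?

genuine

g^s mod p:
Squares mod 41: 32^1≡32, 32^2≡40, 32^4≡1, 32^8≡1
32^8 ≡ 1 (mod 41)
R · y^e mod p:
Squares mod 41: 32^1≡32, 32^2≡40, 32^4≡1, 32^8≡1, 32^16≡1
19 = 16 + 2 + 1, so 32^19 ≡ 1·40·32 ≡ 9 (mod 41)
32·9 = 288 ≡ 1 (mod 41)
1 ≡ 1 (mod 41); signature holds.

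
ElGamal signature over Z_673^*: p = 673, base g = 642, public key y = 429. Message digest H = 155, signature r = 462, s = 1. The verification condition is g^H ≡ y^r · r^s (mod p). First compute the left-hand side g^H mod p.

354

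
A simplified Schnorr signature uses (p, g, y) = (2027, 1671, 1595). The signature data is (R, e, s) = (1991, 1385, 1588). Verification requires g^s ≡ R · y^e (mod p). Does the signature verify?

verifies

g^s mod p:
1671^2 = 2792241 ≡ 1062
1671^4 ≡ 1062^2 = 1127844 ≡ 832
1671^8 ≡ 832^2 = 692224 ≡ 1017
1671^16 ≡ 1017^2 = 1034289 ≡ 519
1671^32 ≡ 519^2 = 269361 ≡ 1797
1671^64 ≡ 1797^2 = 3229209 ≡ 198
1671^128 ≡ 198^2 = 39204 ≡ 691
1671^256 ≡ 691^2 = 477481 ≡ 1136
1671^512 ≡ 1136^2 = 1290496 ≡ 1324
1671^1024 ≡ 1324^2 = 1752976 ≡ 1648
1588 = 1024 + 512 + 32 + 16 + 4, so 1671^1588 ≡ 1648·1324·1797·519·832 ≡ 167 (mod 2027)
R · y^e mod p:
1595^2 = 2544025 ≡ 140
1595^4 ≡ 140^2 = 19600 ≡ 1357
1595^8 ≡ 1357^2 = 1841449 ≡ 933
1595^16 ≡ 933^2 = 870489 ≡ 906
1595^32 ≡ 906^2 = 820836 ≡ 1928
1595^64 ≡ 1928^2 = 3717184 ≡ 1693
1595^128 ≡ 1693^2 = 2866249 ≡ 71
1595^256 ≡ 71^2 = 5041 ≡ 987
1595^512 ≡ 987^2 = 974169 ≡ 1209
1595^1024 ≡ 1209^2 = 1461681 ≡ 214
1385 = 1024 + 256 + 64 + 32 + 8 + 1, so 1595^1385 ≡ 214·987·1693·1928·933·1595 ≡ 1403 (mod 2027)
1991·1403 = 2793373 ≡ 167 (mod 2027)
167 ≡ 167 (mod 2027); signature holds.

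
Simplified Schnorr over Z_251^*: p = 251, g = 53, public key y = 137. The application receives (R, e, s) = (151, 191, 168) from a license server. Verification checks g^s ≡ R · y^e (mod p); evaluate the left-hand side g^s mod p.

194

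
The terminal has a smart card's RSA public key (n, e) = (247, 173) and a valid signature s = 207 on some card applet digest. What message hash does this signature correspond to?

s^2 ≡ 207^2 = 42849 ≡ 118
s^4 ≡ 118^2 = 13924 ≡ 92
s^8 ≡ 92^2 = 8464 ≡ 66
s^16 ≡ 66^2 = 4356 ≡ 157
s^32 ≡ 157^2 = 24649 ≡ 196
s^64 ≡ 196^2 = 38416 ≡ 131
s^128 ≡ 131^2 = 17161 ≡ 118
173 = 128 + 32 + 8 + 4 + 1, so s^173 ≡ 118·196·66·92·207 ≡ 194 (mod 247)

194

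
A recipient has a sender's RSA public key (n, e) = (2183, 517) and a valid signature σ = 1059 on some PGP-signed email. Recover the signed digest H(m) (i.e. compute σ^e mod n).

1281

σ^2 ≡ 1059^2 = 1121481 ≡ 1602
σ^4 ≡ 1602^2 = 2566404 ≡ 1379
σ^8 ≡ 1379^2 = 1901641 ≡ 248
σ^16 ≡ 248^2 = 61504 ≡ 380
σ^32 ≡ 380^2 = 144400 ≡ 322
σ^64 ≡ 322^2 = 103684 ≡ 1083
σ^128 ≡ 1083^2 = 1172889 ≡ 618
σ^256 ≡ 618^2 = 381924 ≡ 2082
σ^512 ≡ 2082^2 = 4334724 ≡ 1469
517 = 512 + 4 + 1, so σ^517 ≡ 1469·1379·1059 ≡ 1281 (mod 2183)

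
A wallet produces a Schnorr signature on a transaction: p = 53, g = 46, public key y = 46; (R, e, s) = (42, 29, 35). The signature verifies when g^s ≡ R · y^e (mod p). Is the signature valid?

g^s mod p:
46^2 = 2116 ≡ 49
46^4 ≡ 49^2 = 2401 ≡ 16
46^8 ≡ 16^2 = 256 ≡ 44
46^16 ≡ 44^2 = 1936 ≡ 28
46^32 ≡ 28^2 = 784 ≡ 42
35 = 32 + 2 + 1, so 46^35 ≡ 42·49·46 ≡ 10 (mod 53)
R · y^e mod p:
46^2 = 2116 ≡ 49
46^4 ≡ 49^2 = 2401 ≡ 16
46^8 ≡ 16^2 = 256 ≡ 44
46^16 ≡ 44^2 = 1936 ≡ 28
29 = 16 + 8 + 4 + 1, so 46^29 ≡ 28·44·16·46 ≡ 28 (mod 53)
42·28 = 1176 ≡ 10 (mod 53)
10 ≡ 10 (mod 53); signature holds.

valid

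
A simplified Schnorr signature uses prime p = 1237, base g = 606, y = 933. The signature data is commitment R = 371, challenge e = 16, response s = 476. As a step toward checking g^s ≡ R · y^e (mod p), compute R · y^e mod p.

913

Squares mod 1237: 933^1≡933, 933^2≡878, 933^4≡233, 933^8≡1098, 933^16≡766
933^16 ≡ 766 (mod 1237)
R · y^e ≡ 371·766 = 284186 ≡ 913 (mod 1237)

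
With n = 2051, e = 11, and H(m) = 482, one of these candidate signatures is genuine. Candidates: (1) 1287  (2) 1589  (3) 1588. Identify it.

3

Candidate 1: Squares mod 2051: 1287^1≡1287, 1287^2≡1212, 1287^4≡428, 1287^8≡645; 11 = 8 + 2 + 1, so 1287^11 ≡ 645·1212·1287 ≡ 1840 (mod 2051)
Candidate 2: Squares mod 2051: 1589^1≡1589, 1589^2≡140, 1589^4≡1141, 1589^8≡1547; 11 = 8 + 2 + 1, so 1589^11 ≡ 1547·140·1589 ≡ 126 (mod 2051)
Candidate 3: Squares mod 2051: 1588^1≡1588, 1588^2≡1065, 1588^4≡22, 1588^8≡484; 11 = 8 + 2 + 1, so 1588^11 ≡ 484·1065·1588 ≡ 482 (mod 2051)
  → matches H(m) = 482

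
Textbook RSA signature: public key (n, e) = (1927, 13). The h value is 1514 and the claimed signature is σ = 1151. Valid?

yes

Squares mod 1927: σ^1≡1151, σ^2≡952, σ^4≡614, σ^8≡1231
13 = 8 + 4 + 1, so σ^13 ≡ 1231·614·1151 ≡ 1514 (mod 1927)
σ^13 mod 1927 = 1514 matches h.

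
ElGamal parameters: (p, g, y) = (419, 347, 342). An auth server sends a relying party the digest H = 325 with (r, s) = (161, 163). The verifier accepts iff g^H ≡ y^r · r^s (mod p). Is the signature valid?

valid

Left side g^H mod p:
347^2 = 120409 ≡ 156
347^4 ≡ 156^2 = 24336 ≡ 34
347^8 ≡ 34^2 = 1156 ≡ 318
347^16 ≡ 318^2 = 101124 ≡ 145
347^32 ≡ 145^2 = 21025 ≡ 75
347^64 ≡ 75^2 = 5625 ≡ 178
347^128 ≡ 178^2 = 31684 ≡ 259
347^256 ≡ 259^2 = 67081 ≡ 41
325 = 256 + 64 + 4 + 1, so 347^325 ≡ 41·178·34·347 ≡ 237 (mod 419)
Right side y^r · r^s mod p:
342^2 = 116964 ≡ 63
342^4 ≡ 63^2 = 3969 ≡ 198
342^8 ≡ 198^2 = 39204 ≡ 237
342^16 ≡ 237^2 = 56169 ≡ 23
342^32 ≡ 23^2 = 529 ≡ 110
342^64 ≡ 110^2 = 12100 ≡ 368
342^128 ≡ 368^2 = 135424 ≡ 87
161 = 128 + 32 + 1, so 342^161 ≡ 87·110·342 ≡ 131 (mod 419)
161^2 = 25921 ≡ 362
161^4 ≡ 362^2 = 131044 ≡ 316
161^8 ≡ 316^2 = 99856 ≡ 134
161^16 ≡ 134^2 = 17956 ≡ 358
161^32 ≡ 358^2 = 128164 ≡ 369
161^64 ≡ 369^2 = 136161 ≡ 405
161^128 ≡ 405^2 = 164025 ≡ 196
163 = 128 + 32 + 2 + 1, so 161^163 ≡ 196·369·362·161 ≡ 21 (mod 419)
131·21 = 2751 ≡ 237 (mod 419)
237 ≡ 237 (mod 419), so the signature is genuine.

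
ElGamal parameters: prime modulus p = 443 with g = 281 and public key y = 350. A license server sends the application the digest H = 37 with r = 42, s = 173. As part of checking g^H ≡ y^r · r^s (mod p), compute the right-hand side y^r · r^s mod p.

49

350^2 = 122500 ≡ 232
350^4 ≡ 232^2 = 53824 ≡ 221
350^8 ≡ 221^2 = 48841 ≡ 111
350^16 ≡ 111^2 = 12321 ≡ 360
350^32 ≡ 360^2 = 129600 ≡ 244
42 = 32 + 8 + 2, so 350^42 ≡ 244·111·232 ≡ 419 (mod 443)
42^2 = 1764 ≡ 435
42^4 ≡ 435^2 = 189225 ≡ 64
42^8 ≡ 64^2 = 4096 ≡ 109
42^16 ≡ 109^2 = 11881 ≡ 363
42^32 ≡ 363^2 = 131769 ≡ 198
42^64 ≡ 198^2 = 39204 ≡ 220
42^128 ≡ 220^2 = 48400 ≡ 113
173 = 128 + 32 + 8 + 4 + 1, so 42^173 ≡ 113·198·109·64·42 ≡ 201 (mod 443)
y^r · r^s ≡ 419·201 = 84219 ≡ 49 (mod 443)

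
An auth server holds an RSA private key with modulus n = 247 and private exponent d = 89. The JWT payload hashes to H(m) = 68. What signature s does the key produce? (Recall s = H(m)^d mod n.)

178

(H(m))^2 ≡ 68^2 = 4624 ≡ 178
(H(m))^4 ≡ 178^2 = 31684 ≡ 68
(H(m))^8 ≡ 68^2 = 4624 ≡ 178
(H(m))^16 ≡ 178^2 = 31684 ≡ 68
(H(m))^32 ≡ 68^2 = 4624 ≡ 178
(H(m))^64 ≡ 178^2 = 31684 ≡ 68
89 = 64 + 16 + 8 + 1, so (H(m))^89 ≡ 68·68·178·68 ≡ 178 (mod 247)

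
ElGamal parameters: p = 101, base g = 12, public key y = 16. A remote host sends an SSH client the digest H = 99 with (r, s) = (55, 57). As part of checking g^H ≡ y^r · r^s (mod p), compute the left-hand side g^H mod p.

Squares mod 101: 12^1≡12, 12^2≡43, 12^4≡31, 12^8≡52, 12^16≡78, 12^32≡24, 12^64≡71
99 = 64 + 32 + 2 + 1, so 12^99 ≡ 71·24·43·12 ≡ 59 (mod 101)

59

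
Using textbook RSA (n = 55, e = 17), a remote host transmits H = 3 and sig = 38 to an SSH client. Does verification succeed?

passes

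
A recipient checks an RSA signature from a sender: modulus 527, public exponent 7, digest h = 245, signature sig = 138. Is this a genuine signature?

forged

sig^7 mod 527 = 298
sig^7 mod 527 = 298, but h = 245.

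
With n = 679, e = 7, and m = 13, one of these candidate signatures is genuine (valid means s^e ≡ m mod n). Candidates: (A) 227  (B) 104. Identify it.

B

Candidate A: 227^7 mod 679 = 535
Candidate B: 104^7 mod 679 = 13
  → matches m = 13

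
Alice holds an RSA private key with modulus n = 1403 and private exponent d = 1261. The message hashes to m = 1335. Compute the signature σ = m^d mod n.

1335

Squares mod 1403: m^1≡1335, m^2≡415, m^4≡1059, m^8≡484, m^16≡1358, m^32≡622, m^64≡1059, m^128≡484, m^256≡1358, m^512≡622, m^1024≡1059
1261 = 1024 + 128 + 64 + 32 + 8 + 4 + 1, so m^1261 ≡ 1059·484·1059·622·484·1059·1335 ≡ 1335 (mod 1403)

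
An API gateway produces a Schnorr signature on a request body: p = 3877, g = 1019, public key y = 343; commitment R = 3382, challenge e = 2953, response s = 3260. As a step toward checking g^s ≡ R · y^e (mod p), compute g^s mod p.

1019^3260 mod 3877 = 3747

3747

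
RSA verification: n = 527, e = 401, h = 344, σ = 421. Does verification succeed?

fails

σ^2 ≡ 421^2 = 177241 ≡ 169
σ^4 ≡ 169^2 = 28561 ≡ 103
σ^8 ≡ 103^2 = 10609 ≡ 69
σ^16 ≡ 69^2 = 4761 ≡ 18
σ^32 ≡ 18^2 = 324
σ^64 ≡ 324^2 = 104976 ≡ 103
σ^128 ≡ 103^2 = 10609 ≡ 69
σ^256 ≡ 69^2 = 4761 ≡ 18
401 = 256 + 128 + 16 + 1, so σ^401 ≡ 18·69·18·421 ≡ 183 (mod 527)
σ^401 mod 527 = 183, but h = 344.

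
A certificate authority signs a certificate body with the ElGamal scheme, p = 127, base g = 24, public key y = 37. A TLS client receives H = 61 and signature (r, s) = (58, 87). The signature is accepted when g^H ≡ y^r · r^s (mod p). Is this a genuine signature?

forged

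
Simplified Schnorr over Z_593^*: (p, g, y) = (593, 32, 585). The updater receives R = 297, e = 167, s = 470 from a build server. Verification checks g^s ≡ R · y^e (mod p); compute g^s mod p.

32^2 = 1024 ≡ 431
32^4 ≡ 431^2 = 185761 ≡ 152
32^8 ≡ 152^2 = 23104 ≡ 570
32^16 ≡ 570^2 = 324900 ≡ 529
32^32 ≡ 529^2 = 279841 ≡ 538
32^64 ≡ 538^2 = 289444 ≡ 60
32^128 ≡ 60^2 = 3600 ≡ 42
32^256 ≡ 42^2 = 1764 ≡ 578
470 = 256 + 128 + 64 + 16 + 4 + 2, so 32^470 ≡ 578·42·60·529·152·431 ≡ 515 (mod 593)

515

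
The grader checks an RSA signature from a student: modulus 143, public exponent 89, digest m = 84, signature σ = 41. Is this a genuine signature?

σ^89 mod 143 = 84
Since 84 equals the digest 84, verification succeeds.

genuine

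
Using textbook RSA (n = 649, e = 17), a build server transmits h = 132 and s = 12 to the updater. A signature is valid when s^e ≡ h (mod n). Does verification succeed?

fails

s^2 ≡ 12^2 = 144
s^4 ≡ 144^2 = 20736 ≡ 617
s^8 ≡ 617^2 = 380689 ≡ 375
s^16 ≡ 375^2 = 140625 ≡ 441
17 = 16 + 1, so s^17 ≡ 441·12 ≡ 100 (mod 649)
The recovered value 100 does not match the digest 132.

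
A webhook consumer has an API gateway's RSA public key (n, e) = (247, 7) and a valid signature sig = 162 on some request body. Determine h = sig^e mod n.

Squares mod 247: sig^1≡162, sig^2≡62, sig^4≡139
7 = 4 + 2 + 1, so sig^7 ≡ 139·62·162 ≡ 72 (mod 247)

72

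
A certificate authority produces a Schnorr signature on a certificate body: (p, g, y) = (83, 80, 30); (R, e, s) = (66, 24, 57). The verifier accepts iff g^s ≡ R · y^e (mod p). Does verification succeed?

g^s mod p:
80^2 = 6400 ≡ 9
80^4 ≡ 9^2 = 81
80^8 ≡ 81^2 = 6561 ≡ 4
80^16 ≡ 4^2 = 16
80^32 ≡ 16^2 = 256 ≡ 7
57 = 32 + 16 + 8 + 1, so 80^57 ≡ 7·16·4·80 ≡ 67 (mod 83)
R · y^e mod p:
30^2 = 900 ≡ 70
30^4 ≡ 70^2 = 4900 ≡ 3
30^8 ≡ 3^2 = 9
30^16 ≡ 9^2 = 81
24 = 16 + 8, so 30^24 ≡ 81·9 ≡ 65 (mod 83)
66·65 = 4290 ≡ 57 (mod 83)
67 ≠ 57; the check fails.

fails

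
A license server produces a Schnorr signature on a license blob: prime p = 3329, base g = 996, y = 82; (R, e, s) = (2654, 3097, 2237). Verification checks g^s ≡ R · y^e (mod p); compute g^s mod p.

1864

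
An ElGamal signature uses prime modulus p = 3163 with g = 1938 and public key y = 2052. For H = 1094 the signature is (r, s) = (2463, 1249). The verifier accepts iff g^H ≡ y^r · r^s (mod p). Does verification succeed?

Left side g^H mod p:
Squares mod 3163: 1938^1≡1938, 1938^2≡1363, 1938^4≡1088, 1938^8≡782, 1938^16≡1065, 1938^32≡1871, 1938^64≡2363, 1938^128≡1074, 1938^256≡2144, 1938^512≡897, 1938^1024≡1207
1094 = 1024 + 64 + 4 + 2, so 1938^1094 ≡ 1207·2363·1088·1363 ≡ 2335 (mod 3163)
Right side y^r · r^s mod p:
Squares mod 3163: 2052^1≡2052, 2052^2≡751, 2052^4≡987, 2052^8≡3128, 2052^16≡1225, 2052^32≡1363, 2052^64≡1088, 2052^128≡782, 2052^256≡1065, 2052^512≡1871, 2052^1024≡2363, 2052^2048≡1074
2463 = 2048 + 256 + 128 + 16 + 8 + 4 + 2 + 1, so 2052^2463 ≡ 1074·1065·782·1225·3128·987·751·2052 ≡ 1419 (mod 3163)
Squares mod 3163: 2463^1≡2463, 2463^2≡2898, 2463^4≡639, 2463^8≡294, 2463^16≡1035, 2463^32≡2131, 2463^64≡2256, 2463^128≡269, 2463^256≡2775, 2463^512≡1883, 2463^1024≡3129
1249 = 1024 + 128 + 64 + 32 + 1, so 2463^1249 ≡ 3129·269·2256·2131·2463 ≡ 1911 (mod 3163)
1419·1911 = 2711709 ≡ 1018 (mod 3163)
2335 ≠ 1018, so verification fails.

fails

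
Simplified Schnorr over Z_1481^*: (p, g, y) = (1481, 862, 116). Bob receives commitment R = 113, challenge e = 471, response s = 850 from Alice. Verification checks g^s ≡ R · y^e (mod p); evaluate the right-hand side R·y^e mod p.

698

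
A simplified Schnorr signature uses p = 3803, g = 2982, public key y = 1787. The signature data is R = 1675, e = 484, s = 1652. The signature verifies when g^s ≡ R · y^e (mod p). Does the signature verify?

g^s mod p:
2982^2 = 8892324 ≡ 910
2982^4 ≡ 910^2 = 828100 ≡ 2849
2982^8 ≡ 2849^2 = 8116801 ≡ 1199
2982^16 ≡ 1199^2 = 1437601 ≡ 67
2982^32 ≡ 67^2 = 4489 ≡ 686
2982^64 ≡ 686^2 = 470596 ≡ 2827
2982^128 ≡ 2827^2 = 7991929 ≡ 1826
2982^256 ≡ 1826^2 = 3334276 ≡ 2848
2982^512 ≡ 2848^2 = 8111104 ≡ 3108
2982^1024 ≡ 3108^2 = 9659664 ≡ 44
1652 = 1024 + 512 + 64 + 32 + 16 + 4, so 2982^1652 ≡ 44·3108·2827·686·67·2849 ≡ 422 (mod 3803)
R · y^e mod p:
1787^2 = 3193369 ≡ 2652
1787^4 ≡ 2652^2 = 7033104 ≡ 1357
1787^8 ≡ 1357^2 = 1841449 ≡ 797
1787^16 ≡ 797^2 = 635209 ≡ 108
1787^32 ≡ 108^2 = 11664 ≡ 255
1787^64 ≡ 255^2 = 65025 ≡ 374
1787^128 ≡ 374^2 = 139876 ≡ 2968
1787^256 ≡ 2968^2 = 8809024 ≡ 1276
484 = 256 + 128 + 64 + 32 + 4, so 1787^484 ≡ 1276·2968·374·255·1357 ≡ 3692 (mod 3803)
1675·3692 = 6184100 ≡ 422 (mod 3803)
422 ≡ 422 (mod 3803); signature holds.

verifies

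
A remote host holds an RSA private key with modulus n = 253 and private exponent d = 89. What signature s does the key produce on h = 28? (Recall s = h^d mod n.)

189

h^2 ≡ 28^2 = 784 ≡ 25
h^4 ≡ 25^2 = 625 ≡ 119
h^8 ≡ 119^2 = 14161 ≡ 246
h^16 ≡ 246^2 = 60516 ≡ 49
h^32 ≡ 49^2 = 2401 ≡ 124
h^64 ≡ 124^2 = 15376 ≡ 196
89 = 64 + 16 + 8 + 1, so h^89 ≡ 196·49·246·28 ≡ 189 (mod 253)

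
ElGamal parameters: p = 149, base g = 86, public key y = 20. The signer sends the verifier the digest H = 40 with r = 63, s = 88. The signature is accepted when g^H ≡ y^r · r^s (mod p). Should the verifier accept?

reject

Left side g^H mod p:
Squares mod 149: 86^1≡86, 86^2≡95, 86^4≡85, 86^8≡73, 86^16≡114, 86^32≡33
40 = 32 + 8, so 86^40 ≡ 33·73 ≡ 25 (mod 149)
Right side y^r · r^s mod p:
Squares mod 149: 20^1≡20, 20^2≡102, 20^4≡123, 20^8≡80, 20^16≡142, 20^32≡49
63 = 32 + 16 + 8 + 4 + 2 + 1, so 20^63 ≡ 49·142·80·123·102·20 ≡ 53 (mod 149)
Squares mod 149: 63^1≡63, 63^2≡95, 63^4≡85, 63^8≡73, 63^16≡114, 63^32≡33, 63^64≡46
88 = 64 + 16 + 8, so 63^88 ≡ 46·114·73 ≡ 31 (mod 149)
53·31 = 1643 ≡ 4 (mod 149)
25 ≠ 4, so verification fails.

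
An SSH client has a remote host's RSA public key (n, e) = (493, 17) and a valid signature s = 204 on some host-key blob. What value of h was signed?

204

s^2 ≡ 204^2 = 41616 ≡ 204
s^4 ≡ 204^2 = 41616 ≡ 204
s^8 ≡ 204^2 = 41616 ≡ 204
s^16 ≡ 204^2 = 41616 ≡ 204
17 = 16 + 1, so s^17 ≡ 204·204 ≡ 204 (mod 493)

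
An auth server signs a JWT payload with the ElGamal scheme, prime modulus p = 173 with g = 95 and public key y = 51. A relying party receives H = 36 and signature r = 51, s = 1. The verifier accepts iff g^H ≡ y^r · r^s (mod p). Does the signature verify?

does not verify

Left side g^H mod p:
95^2 = 9025 ≡ 29
95^4 ≡ 29^2 = 841 ≡ 149
95^8 ≡ 149^2 = 22201 ≡ 57
95^16 ≡ 57^2 = 3249 ≡ 135
95^32 ≡ 135^2 = 18225 ≡ 60
36 = 32 + 4, so 95^36 ≡ 60·149 ≡ 117 (mod 173)
Right side y^r · r^s mod p:
51^2 = 2601 ≡ 6
51^4 ≡ 6^2 = 36
51^8 ≡ 36^2 = 1296 ≡ 85
51^16 ≡ 85^2 = 7225 ≡ 132
51^32 ≡ 132^2 = 17424 ≡ 124
51 = 32 + 16 + 2 + 1, so 51^51 ≡ 124·132·6·51 ≡ 85 (mod 173)
51^1 mod 173 = 51
85·51 = 4335 ≡ 10 (mod 173)
117 ≠ 10, so verification fails.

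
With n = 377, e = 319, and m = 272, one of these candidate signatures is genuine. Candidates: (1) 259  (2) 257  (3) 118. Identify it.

1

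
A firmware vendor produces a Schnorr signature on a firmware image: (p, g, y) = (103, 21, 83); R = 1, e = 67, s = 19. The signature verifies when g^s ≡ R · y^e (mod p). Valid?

no

g^s mod p:
21^19 mod 103 = 5
R · y^e mod p:
83^67 mod 103 = 59
1·59 = 59 ≡ 59 (mod 103)
5 ≠ 59; the check fails.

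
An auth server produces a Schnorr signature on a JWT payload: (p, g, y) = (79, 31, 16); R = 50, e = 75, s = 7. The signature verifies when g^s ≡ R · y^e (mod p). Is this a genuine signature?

genuine

g^s mod p:
31^7 mod 79 = 9
R · y^e mod p:
16^75 mod 79 = 46
50·46 = 2300 ≡ 9 (mod 79)
9 ≡ 9 (mod 79); signature holds.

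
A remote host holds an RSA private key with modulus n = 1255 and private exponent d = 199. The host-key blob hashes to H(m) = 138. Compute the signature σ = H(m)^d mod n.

(H(m))^199 mod 1255 = 482

482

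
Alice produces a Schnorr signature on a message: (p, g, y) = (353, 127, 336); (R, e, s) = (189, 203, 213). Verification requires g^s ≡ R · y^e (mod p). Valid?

no

g^s mod p:
127^213 mod 353 = 233
R · y^e mod p:
336^203 mod 353 = 292
189·292 = 55188 ≡ 120 (mod 353)
233 ≠ 120; the check fails.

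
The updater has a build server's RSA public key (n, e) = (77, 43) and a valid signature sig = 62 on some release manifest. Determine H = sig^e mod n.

13

Squares mod 77: sig^1≡62, sig^2≡71, sig^4≡36, sig^8≡64, sig^16≡15, sig^32≡71
43 = 32 + 8 + 2 + 1, so sig^43 ≡ 71·64·71·62 ≡ 13 (mod 77)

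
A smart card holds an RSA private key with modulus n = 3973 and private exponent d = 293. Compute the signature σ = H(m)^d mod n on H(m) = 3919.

(H(m))^2 ≡ 3919^2 = 15358561 ≡ 2916
(H(m))^4 ≡ 2916^2 = 8503056 ≡ 836
(H(m))^8 ≡ 836^2 = 698896 ≡ 3621
(H(m))^16 ≡ 3621^2 = 13111641 ≡ 741
(H(m))^32 ≡ 741^2 = 549081 ≡ 807
(H(m))^64 ≡ 807^2 = 651249 ≡ 3650
(H(m))^128 ≡ 3650^2 = 13322500 ≡ 1031
(H(m))^256 ≡ 1031^2 = 1062961 ≡ 2170
293 = 256 + 32 + 4 + 1, so (H(m))^293 ≡ 2170·807·836·3919 ≡ 2052 (mod 3973)

2052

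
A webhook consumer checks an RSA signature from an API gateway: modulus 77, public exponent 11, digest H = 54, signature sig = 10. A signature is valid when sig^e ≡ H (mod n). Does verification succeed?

passes

Squares mod 77: sig^1≡10, sig^2≡23, sig^4≡67, sig^8≡23
11 = 8 + 2 + 1, so sig^11 ≡ 23·23·10 ≡ 54 (mod 77)
Since 54 equals the digest 54, verification succeeds.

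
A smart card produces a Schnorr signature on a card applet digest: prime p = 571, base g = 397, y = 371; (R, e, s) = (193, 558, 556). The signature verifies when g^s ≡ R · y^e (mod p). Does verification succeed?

g^s mod p:
397^2 = 157609 ≡ 13
397^4 ≡ 13^2 = 169
397^8 ≡ 169^2 = 28561 ≡ 11
397^16 ≡ 11^2 = 121
397^32 ≡ 121^2 = 14641 ≡ 366
397^64 ≡ 366^2 = 133956 ≡ 342
397^128 ≡ 342^2 = 116964 ≡ 480
397^256 ≡ 480^2 = 230400 ≡ 287
397^512 ≡ 287^2 = 82369 ≡ 145
556 = 512 + 32 + 8 + 4, so 397^556 ≡ 145·366·11·169 ≡ 321 (mod 571)
R · y^e mod p:
371^2 = 137641 ≡ 30
371^4 ≡ 30^2 = 900 ≡ 329
371^8 ≡ 329^2 = 108241 ≡ 322
371^16 ≡ 322^2 = 103684 ≡ 333
371^32 ≡ 333^2 = 110889 ≡ 115
371^64 ≡ 115^2 = 13225 ≡ 92
371^128 ≡ 92^2 = 8464 ≡ 470
371^256 ≡ 470^2 = 220900 ≡ 494
371^512 ≡ 494^2 = 244036 ≡ 219
558 = 512 + 32 + 8 + 4 + 2, so 371^558 ≡ 219·115·322·329·30 ≡ 49 (mod 571)
193·49 = 9457 ≡ 321 (mod 571)
321 ≡ 321 (mod 571); signature holds.

passes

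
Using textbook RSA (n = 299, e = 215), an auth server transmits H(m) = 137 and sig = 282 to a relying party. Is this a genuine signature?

sig^2 ≡ 282^2 = 79524 ≡ 289
sig^4 ≡ 289^2 = 83521 ≡ 100
sig^8 ≡ 100^2 = 10000 ≡ 133
sig^16 ≡ 133^2 = 17689 ≡ 48
sig^32 ≡ 48^2 = 2304 ≡ 211
sig^64 ≡ 211^2 = 44521 ≡ 269
sig^128 ≡ 269^2 = 72361 ≡ 3
215 = 128 + 64 + 16 + 4 + 2 + 1, so sig^215 ≡ 3·269·48·100·289·282 ≡ 81 (mod 299)
81 ≠ 137, so verification fails.

forged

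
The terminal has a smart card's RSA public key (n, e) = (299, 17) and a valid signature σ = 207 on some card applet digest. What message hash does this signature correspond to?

207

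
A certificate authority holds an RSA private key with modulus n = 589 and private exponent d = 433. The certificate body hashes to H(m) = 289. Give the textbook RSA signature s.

Squares mod 589: (H(m))^1≡289, (H(m))^2≡472, (H(m))^4≡142, (H(m))^8≡138, (H(m))^16≡196, (H(m))^32≡131, (H(m))^64≡80, (H(m))^128≡510, (H(m))^256≡351
433 = 256 + 128 + 32 + 16 + 1, so (H(m))^433 ≡ 351·510·131·196·289 ≡ 536 (mod 589)

536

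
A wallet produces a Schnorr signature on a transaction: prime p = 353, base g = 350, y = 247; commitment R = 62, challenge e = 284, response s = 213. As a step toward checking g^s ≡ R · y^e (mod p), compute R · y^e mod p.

132

Squares mod 353: 247^1≡247, 247^2≡293, 247^4≡70, 247^8≡311, 247^16≡352, 247^32≡1, 247^64≡1, 247^128≡1, 247^256≡1
284 = 256 + 16 + 8 + 4, so 247^284 ≡ 1·352·311·70 ≡ 116 (mod 353)
R · y^e ≡ 62·116 = 7192 ≡ 132 (mod 353)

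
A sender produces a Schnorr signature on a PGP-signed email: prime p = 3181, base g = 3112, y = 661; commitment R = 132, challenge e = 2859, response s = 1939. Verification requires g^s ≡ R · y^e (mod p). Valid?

yes

g^s mod p:
Squares mod 3181: 3112^1≡3112, 3112^2≡1580, 3112^4≡2496, 3112^8≡1618, 3112^16≡3142, 3112^32≡1521, 3112^64≡854, 3112^128≡867, 3112^256≡973, 3112^512≡1972, 3112^1024≡1602
1939 = 1024 + 512 + 256 + 128 + 16 + 2 + 1, so 3112^1939 ≡ 1602·1972·973·867·3142·1580·3112 ≡ 1492 (mod 3181)
R · y^e mod p:
Squares mod 3181: 661^1≡661, 661^2≡1124, 661^4≡519, 661^8≡2157, 661^16≡2027, 661^32≡2058, 661^64≡1453, 661^128≡2206, 661^256≡2687, 661^512≡2280, 661^1024≡646, 661^2048≡605
2859 = 2048 + 512 + 256 + 32 + 8 + 2 + 1, so 661^2859 ≡ 605·2280·2687·2058·2157·1124·661 ≡ 1650 (mod 3181)
132·1650 = 217800 ≡ 1492 (mod 3181)
1492 ≡ 1492 (mod 3181); signature holds.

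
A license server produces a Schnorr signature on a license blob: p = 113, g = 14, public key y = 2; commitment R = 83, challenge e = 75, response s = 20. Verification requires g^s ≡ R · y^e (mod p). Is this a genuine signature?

g^s mod p:
Squares mod 113: 14^1≡14, 14^2≡83, 14^4≡109, 14^8≡16, 14^16≡30
20 = 16 + 4, so 14^20 ≡ 30·109 ≡ 106 (mod 113)
R · y^e mod p:
Squares mod 113: 2^1≡2, 2^2≡4, 2^4≡16, 2^8≡30, 2^16≡109, 2^32≡16, 2^64≡30
75 = 64 + 8 + 2 + 1, so 2^75 ≡ 30·30·4·2 ≡ 81 (mod 113)
83·81 = 6723 ≡ 56 (mod 113)
106 ≠ 56; the check fails.

forged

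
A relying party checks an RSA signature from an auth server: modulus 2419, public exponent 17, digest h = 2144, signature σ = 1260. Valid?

Squares mod 2419: σ^1≡1260, σ^2≡736, σ^4≡2259, σ^8≡1410, σ^16≡2101
17 = 16 + 1, so σ^17 ≡ 2101·1260 ≡ 874 (mod 2419)
874 ≠ 2144, so verification fails.

no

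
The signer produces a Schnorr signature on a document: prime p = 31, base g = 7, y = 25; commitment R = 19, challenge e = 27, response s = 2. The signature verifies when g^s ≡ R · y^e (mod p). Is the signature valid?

invalid

g^s mod p:
7^2 mod 31 = 18
R · y^e mod p:
25^27 mod 31 = 1
19·1 = 19 ≡ 19 (mod 31)
18 ≠ 19; the check fails.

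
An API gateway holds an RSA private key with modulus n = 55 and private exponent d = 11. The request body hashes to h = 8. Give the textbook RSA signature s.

52

Squares mod 55: h^1≡8, h^2≡9, h^4≡26, h^8≡16
11 = 8 + 2 + 1, so h^11 ≡ 16·9·8 ≡ 52 (mod 55)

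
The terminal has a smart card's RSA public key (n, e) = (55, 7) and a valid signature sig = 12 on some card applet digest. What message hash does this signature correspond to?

23

sig^2 ≡ 12^2 = 144 ≡ 34
sig^4 ≡ 34^2 = 1156 ≡ 1
7 = 4 + 2 + 1, so sig^7 ≡ 1·34·12 ≡ 23 (mod 55)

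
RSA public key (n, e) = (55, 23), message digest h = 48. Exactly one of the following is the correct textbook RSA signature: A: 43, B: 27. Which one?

B

Candidate A: Squares mod 55: 43^1≡43, 43^2≡34, 43^4≡1, 43^8≡1, 43^16≡1; 23 = 16 + 4 + 2 + 1, so 43^23 ≡ 1·1·34·43 ≡ 32 (mod 55)
Candidate B: Squares mod 55: 27^1≡27, 27^2≡14, 27^4≡31, 27^8≡26, 27^16≡16; 23 = 16 + 4 + 2 + 1, so 27^23 ≡ 16·31·14·27 ≡ 48 (mod 55)
  → matches h = 48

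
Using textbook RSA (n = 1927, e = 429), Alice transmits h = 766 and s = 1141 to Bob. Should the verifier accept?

reject

Squares mod 1927: s^1≡1141, s^2≡1156, s^4≡925, s^8≡37, s^16≡1369, s^32≡1117, s^64≡920, s^128≡447, s^256≡1328
429 = 256 + 128 + 32 + 8 + 4 + 1, so s^429 ≡ 1328·447·1117·37·925·1141 ≡ 1161 (mod 1927)
The recovered value 1161 does not match the digest 766.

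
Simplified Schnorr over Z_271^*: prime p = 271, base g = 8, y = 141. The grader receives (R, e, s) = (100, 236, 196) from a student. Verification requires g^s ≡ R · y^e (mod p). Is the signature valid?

g^s mod p:
Squares mod 271: 8^1≡8, 8^2≡64, 8^4≡31, 8^8≡148, 8^16≡224, 8^32≡41, 8^64≡55, 8^128≡44
196 = 128 + 64 + 4, so 8^196 ≡ 44·55·31 ≡ 224 (mod 271)
R · y^e mod p:
Squares mod 271: 141^1≡141, 141^2≡98, 141^4≡119, 141^8≡69, 141^16≡154, 141^32≡139, 141^64≡80, 141^128≡167
236 = 128 + 64 + 32 + 8 + 4, so 141^236 ≡ 167·80·139·69·119 ≡ 64 (mod 271)
100·64 = 6400 ≡ 167 (mod 271)
224 ≠ 167; the check fails.

invalid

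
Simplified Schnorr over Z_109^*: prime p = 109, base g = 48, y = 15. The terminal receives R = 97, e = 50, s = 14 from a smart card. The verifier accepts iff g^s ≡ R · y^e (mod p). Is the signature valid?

g^s mod p:
48^2 = 2304 ≡ 15
48^4 ≡ 15^2 = 225 ≡ 7
48^8 ≡ 7^2 = 49
14 = 8 + 4 + 2, so 48^14 ≡ 49·7·15 ≡ 22 (mod 109)
R · y^e mod p:
15^2 = 225 ≡ 7
15^4 ≡ 7^2 = 49
15^8 ≡ 49^2 = 2401 ≡ 3
15^16 ≡ 3^2 = 9
15^32 ≡ 9^2 = 81
50 = 32 + 16 + 2, so 15^50 ≡ 81·9·7 ≡ 89 (mod 109)
97·89 = 8633 ≡ 22 (mod 109)
22 ≡ 22 (mod 109); signature holds.

valid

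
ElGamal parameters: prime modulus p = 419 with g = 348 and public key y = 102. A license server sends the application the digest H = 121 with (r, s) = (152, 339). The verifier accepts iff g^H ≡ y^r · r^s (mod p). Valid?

Left side g^H mod p:
348^2 = 121104 ≡ 13
348^4 ≡ 13^2 = 169
348^8 ≡ 169^2 = 28561 ≡ 69
348^16 ≡ 69^2 = 4761 ≡ 152
348^32 ≡ 152^2 = 23104 ≡ 59
348^64 ≡ 59^2 = 3481 ≡ 129
121 = 64 + 32 + 16 + 8 + 1, so 348^121 ≡ 129·59·152·69·348 ≡ 1 (mod 419)
Right side y^r · r^s mod p:
102^2 = 10404 ≡ 348
102^4 ≡ 348^2 = 121104 ≡ 13
102^8 ≡ 13^2 = 169
102^16 ≡ 169^2 = 28561 ≡ 69
102^32 ≡ 69^2 = 4761 ≡ 152
102^64 ≡ 152^2 = 23104 ≡ 59
102^128 ≡ 59^2 = 3481 ≡ 129
152 = 128 + 16 + 8, so 102^152 ≡ 129·69·169 ≡ 59 (mod 419)
152^2 = 23104 ≡ 59
152^4 ≡ 59^2 = 3481 ≡ 129
152^8 ≡ 129^2 = 16641 ≡ 300
152^16 ≡ 300^2 = 90000 ≡ 334
152^32 ≡ 334^2 = 111556 ≡ 102
152^64 ≡ 102^2 = 10404 ≡ 348
152^128 ≡ 348^2 = 121104 ≡ 13
152^256 ≡ 13^2 = 169
339 = 256 + 64 + 16 + 2 + 1, so 152^339 ≡ 169·348·334·59·152 ≡ 348 (mod 419)
59·348 = 20532 ≡ 1 (mod 419)
1 ≡ 1 (mod 419), so the signature is genuine.

yes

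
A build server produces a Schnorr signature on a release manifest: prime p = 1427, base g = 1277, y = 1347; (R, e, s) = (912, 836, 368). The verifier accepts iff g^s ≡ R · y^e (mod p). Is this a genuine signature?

g^s mod p:
1277^2 = 1630729 ≡ 1095
1277^4 ≡ 1095^2 = 1199025 ≡ 345
1277^8 ≡ 345^2 = 119025 ≡ 584
1277^16 ≡ 584^2 = 341056 ≡ 3
1277^32 ≡ 3^2 = 9
1277^64 ≡ 9^2 = 81
1277^128 ≡ 81^2 = 6561 ≡ 853
1277^256 ≡ 853^2 = 727609 ≡ 1266
368 = 256 + 64 + 32 + 16, so 1277^368 ≡ 1266·81·9·3 ≡ 362 (mod 1427)
R · y^e mod p:
1347^2 = 1814409 ≡ 692
1347^4 ≡ 692^2 = 478864 ≡ 819
1347^8 ≡ 819^2 = 670761 ≡ 71
1347^16 ≡ 71^2 = 5041 ≡ 760
1347^32 ≡ 760^2 = 577600 ≡ 1092
1347^64 ≡ 1092^2 = 1192464 ≡ 919
1347^128 ≡ 919^2 = 844561 ≡ 1204
1347^256 ≡ 1204^2 = 1449616 ≡ 1211
1347^512 ≡ 1211^2 = 1466521 ≡ 992
836 = 512 + 256 + 64 + 4, so 1347^836 ≡ 992·1211·919·819 ≡ 969 (mod 1427)
912·969 = 883728 ≡ 415 (mod 1427)
362 ≠ 415; the check fails.

forged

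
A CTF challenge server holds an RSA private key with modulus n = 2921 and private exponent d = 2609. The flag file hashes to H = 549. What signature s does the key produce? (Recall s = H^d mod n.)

1394

H^2 ≡ 549^2 = 301401 ≡ 538
H^4 ≡ 538^2 = 289444 ≡ 265
H^8 ≡ 265^2 = 70225 ≡ 121
H^16 ≡ 121^2 = 14641 ≡ 36
H^32 ≡ 36^2 = 1296
H^64 ≡ 1296^2 = 1679616 ≡ 41
H^128 ≡ 41^2 = 1681
H^256 ≡ 1681^2 = 2825761 ≡ 1154
H^512 ≡ 1154^2 = 1331716 ≡ 2661
H^1024 ≡ 2661^2 = 7080921 ≡ 417
H^2048 ≡ 417^2 = 173889 ≡ 1550
2609 = 2048 + 512 + 32 + 16 + 1, so H^2609 ≡ 1550·2661·1296·36·549 ≡ 1394 (mod 2921)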